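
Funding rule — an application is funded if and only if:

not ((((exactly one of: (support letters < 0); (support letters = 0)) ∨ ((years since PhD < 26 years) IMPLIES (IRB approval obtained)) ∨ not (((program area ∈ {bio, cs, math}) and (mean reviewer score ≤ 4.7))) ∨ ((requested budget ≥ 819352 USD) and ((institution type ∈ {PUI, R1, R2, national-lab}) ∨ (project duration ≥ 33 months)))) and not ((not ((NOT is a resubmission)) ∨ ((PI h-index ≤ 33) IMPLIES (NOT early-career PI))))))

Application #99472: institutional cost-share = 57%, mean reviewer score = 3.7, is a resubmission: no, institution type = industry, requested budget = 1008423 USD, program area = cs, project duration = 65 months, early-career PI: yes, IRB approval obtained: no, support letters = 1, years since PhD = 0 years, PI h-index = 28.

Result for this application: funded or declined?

Atomic conditions:
  support letters < 0: 1 < 0 is false
  support letters = 0: 1 == 0 is false
  years since PhD < 26 years: 0 < 26 is true
  IRB approval obtained: no → false
  program area ∈ {bio, cs, math}: cs is in the set → true
  mean reviewer score ≤ 4.7: 3.7 ≤ 4.7 is true
  requested budget ≥ 819352 USD: 1008423 ≥ 819352 is true
  institution type ∈ {PUI, R1, R2, national-lab}: industry is not in the set → false
  project duration ≥ 33 months: 65 ≥ 33 is true
  NOT is a resubmission: no → true
  PI h-index ≤ 33: 28 ≤ 33 is true
  NOT early-career PI: yes → false
Combine:
[1.1.1] exactly-one(false, false) = false
[1.1.2] true → false = false
[1.1.3.1] true AND true = true
[1.1.3] NOT true = false
[1.1.4.2] false OR true = true
[1.1.4] true AND true = true
[1.1] false OR false OR false OR true = true
[1.2.1.1] NOT true = false
[1.2.1.2] true → false = false
[1.2.1] false OR false = false
[1.2] NOT false = true
[1] true AND true = true
[root] NOT true = false
Overall: false → declined

Declined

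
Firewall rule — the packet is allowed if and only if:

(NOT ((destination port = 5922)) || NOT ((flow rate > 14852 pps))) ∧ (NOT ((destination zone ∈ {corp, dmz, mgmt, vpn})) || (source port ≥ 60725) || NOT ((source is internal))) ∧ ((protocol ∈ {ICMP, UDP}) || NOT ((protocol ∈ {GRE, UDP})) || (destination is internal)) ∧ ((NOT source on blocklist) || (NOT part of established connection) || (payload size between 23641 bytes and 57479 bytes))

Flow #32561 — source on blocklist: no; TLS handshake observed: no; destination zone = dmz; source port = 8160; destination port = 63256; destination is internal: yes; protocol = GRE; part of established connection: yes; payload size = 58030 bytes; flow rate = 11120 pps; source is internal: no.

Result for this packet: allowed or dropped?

Allowed

Atomic conditions:
  destination port = 5922: 63256 == 5922 is false
  flow rate > 14852 pps: 11120 > 14852 is false
  destination zone ∈ {corp, dmz, mgmt, vpn}: dmz is in the set → true
  source port ≥ 60725: 8160 ≥ 60725 is false
  source is internal: no → false
  protocol ∈ {ICMP, UDP}: GRE is not in the set → false
  protocol ∈ {GRE, UDP}: GRE is in the set → true
  destination is internal: yes → true
  NOT source on blocklist: no → true
  NOT part of established connection: yes → false
  payload size between 23641 bytes and 57479 bytes: 58030 in [23641, 57479] is false
Combine:
[1.1] NOT false = true
[1.2] NOT false = true
[1] true OR true = true
[2.1] NOT true = false
[2.3] NOT false = true
[2] false OR false OR true = true
[3.2] NOT true = false
[3] false OR false OR true = true
[4] true OR false OR false = true
[root] true AND true AND true AND true = true
Overall: true → allowed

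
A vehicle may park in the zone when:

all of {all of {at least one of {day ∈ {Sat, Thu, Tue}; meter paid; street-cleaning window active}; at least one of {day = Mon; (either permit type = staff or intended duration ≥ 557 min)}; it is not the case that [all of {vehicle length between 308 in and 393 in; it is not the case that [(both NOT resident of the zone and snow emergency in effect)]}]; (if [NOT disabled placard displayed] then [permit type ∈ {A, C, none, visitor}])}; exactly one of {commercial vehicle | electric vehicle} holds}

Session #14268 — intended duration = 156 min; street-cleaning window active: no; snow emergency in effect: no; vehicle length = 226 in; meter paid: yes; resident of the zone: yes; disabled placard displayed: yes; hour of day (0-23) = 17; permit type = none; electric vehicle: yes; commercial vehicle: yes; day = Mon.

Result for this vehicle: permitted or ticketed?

Atomic conditions:
  day ∈ {Sat, Thu, Tue}: Mon is not in the set → false
  meter paid: yes → true
  street-cleaning window active: no → false
  day = Mon: Mon == Mon is true
  permit type = staff: none == staff is false
  intended duration ≥ 557 min: 156 ≥ 557 is false
  vehicle length between 308 in and 393 in: 226 in [308, 393] is false
  NOT resident of the zone: yes → false
  snow emergency in effect: no → false
  NOT disabled placard displayed: yes → false
  permit type ∈ {A, C, none, visitor}: none is in the set → true
  commercial vehicle: yes → true
  electric vehicle: yes → true
Combine:
[1.1] false OR true OR false = true
[1.2.2] false OR false = false
[1.2] true OR false = true
[1.3.1.2.1] false AND false = false
[1.3.1.2] NOT false = true
[1.3.1] false AND true = false
[1.3] NOT false = true
[1.4] false → true (antecedent false ⇒ implication holds) = true
[1] true AND true AND true AND true = true
[2] exactly-one(true, true) = false
[root] true AND false = false
Overall: false → ticketed

Ticketed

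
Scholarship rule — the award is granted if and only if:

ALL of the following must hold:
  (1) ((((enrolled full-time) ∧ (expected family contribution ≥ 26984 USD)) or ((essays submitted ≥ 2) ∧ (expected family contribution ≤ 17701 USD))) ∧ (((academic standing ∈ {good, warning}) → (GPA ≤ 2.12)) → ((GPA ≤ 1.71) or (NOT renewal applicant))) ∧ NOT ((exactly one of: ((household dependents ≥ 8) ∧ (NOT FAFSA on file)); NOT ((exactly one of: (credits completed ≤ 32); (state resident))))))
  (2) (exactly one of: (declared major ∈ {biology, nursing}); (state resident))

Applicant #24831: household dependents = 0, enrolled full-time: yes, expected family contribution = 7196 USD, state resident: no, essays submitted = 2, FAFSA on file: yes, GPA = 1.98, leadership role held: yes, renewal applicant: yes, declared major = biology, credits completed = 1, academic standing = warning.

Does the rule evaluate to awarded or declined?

Declined

Atomic conditions:
  enrolled full-time: yes → true
  expected family contribution ≥ 26984 USD: 7196 ≥ 26984 is false
  essays submitted ≥ 2: 2 ≥ 2 is true
  expected family contribution ≤ 17701 USD: 7196 ≤ 17701 is true
  academic standing ∈ {good, warning}: warning is in the set → true
  GPA ≤ 2.12: 1.98 ≤ 2.12 is true
  GPA ≤ 1.71: 1.98 ≤ 1.71 is false
  NOT renewal applicant: yes → false
  household dependents ≥ 8: 0 ≥ 8 is false
  NOT FAFSA on file: yes → false
  credits completed ≤ 32: 1 ≤ 32 is true
  state resident: no → false
  declared major ∈ {biology, nursing}: biology is in the set → true
Combine:
[1.1.1] true AND false = false
[1.1.2] true AND true = true
[1.1] false OR true = true
[1.2.1] true → true = true
[1.2.2] false OR false = false
[1.2] true → false = false
[1.3.1.1] false AND false = false
[1.3.1.2.1] exactly-one(true, false) = true
[1.3.1.2] NOT true = false
[1.3.1] exactly-one(false, false) = false
[1.3] NOT false = true
[1] true AND false AND true = false
[2] exactly-one(true, false) = true
[root] false AND true = false
Overall: false → declined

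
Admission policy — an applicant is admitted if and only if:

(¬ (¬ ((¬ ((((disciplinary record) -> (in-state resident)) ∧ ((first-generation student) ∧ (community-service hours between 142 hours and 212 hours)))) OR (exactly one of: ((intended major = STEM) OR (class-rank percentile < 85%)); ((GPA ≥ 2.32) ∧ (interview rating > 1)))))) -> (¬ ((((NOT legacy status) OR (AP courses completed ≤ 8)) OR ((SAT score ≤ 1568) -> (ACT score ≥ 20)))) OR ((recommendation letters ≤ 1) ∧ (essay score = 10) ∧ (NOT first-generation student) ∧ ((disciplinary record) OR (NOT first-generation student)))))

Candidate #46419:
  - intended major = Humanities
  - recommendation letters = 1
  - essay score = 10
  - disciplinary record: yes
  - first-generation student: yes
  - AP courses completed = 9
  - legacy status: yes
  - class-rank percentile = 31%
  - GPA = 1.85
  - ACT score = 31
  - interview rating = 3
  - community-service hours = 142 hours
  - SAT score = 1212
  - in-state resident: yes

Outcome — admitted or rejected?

Rejected

Atomic conditions:
  disciplinary record: yes → true
  in-state resident: yes → true
  first-generation student: yes → true
  community-service hours between 142 hours and 212 hours: 142 in [142, 212] is true
  intended major = STEM: Humanities == STEM is false
  class-rank percentile < 85%: 31 < 85 is true
  GPA ≥ 2.32: 1.85 ≥ 2.32 is false
  interview rating > 1: 3 > 1 is true
  NOT legacy status: yes → false
  AP courses completed ≤ 8: 9 ≤ 8 is false
  SAT score ≤ 1568: 1212 ≤ 1568 is true
  ACT score ≥ 20: 31 ≥ 20 is true
  recommendation letters ≤ 1: 1 ≤ 1 is true
  essay score = 10: 10 == 10 is true
  NOT first-generation student: yes → false
Combine:
[1.1.1.1.1.1] true → true = true
[1.1.1.1.1.2] true AND true = true
[1.1.1.1.1] true AND true = true
[1.1.1.1] NOT true = false
[1.1.1.2.1] false OR true = true
[1.1.1.2.2] false AND true = false
[1.1.1.2] exactly-one(true, false) = true
[1.1.1] false OR true = true
[1.1] NOT true = false
[1] NOT false = true
[2.1.1.1] false OR false = false
[2.1.1.2] true → true = true
[2.1.1] false OR true = true
[2.1] NOT true = false
[2.2.4] true OR false = true
[2.2] true AND true AND false AND true = false
[2] false OR false = false
[root] true → false = false
Overall: false → rejected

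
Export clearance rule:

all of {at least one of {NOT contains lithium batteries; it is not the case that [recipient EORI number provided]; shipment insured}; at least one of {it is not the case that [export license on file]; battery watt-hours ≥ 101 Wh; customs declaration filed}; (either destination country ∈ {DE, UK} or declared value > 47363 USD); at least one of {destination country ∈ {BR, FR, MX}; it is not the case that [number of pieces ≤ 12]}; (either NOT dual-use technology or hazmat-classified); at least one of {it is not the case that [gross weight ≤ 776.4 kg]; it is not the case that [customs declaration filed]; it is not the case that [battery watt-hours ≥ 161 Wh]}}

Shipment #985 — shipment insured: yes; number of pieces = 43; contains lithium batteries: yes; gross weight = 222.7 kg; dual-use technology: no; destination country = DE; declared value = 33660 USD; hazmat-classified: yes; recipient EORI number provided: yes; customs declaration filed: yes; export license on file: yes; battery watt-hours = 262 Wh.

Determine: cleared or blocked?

Blocked

Atomic conditions:
  NOT contains lithium batteries: yes → false
  recipient EORI number provided: yes → true
  shipment insured: yes → true
  export license on file: yes → true
  battery watt-hours ≥ 101 Wh: 262 ≥ 101 is true
  customs declaration filed: yes → true
  destination country ∈ {DE, UK}: DE is in the set → true
  declared value > 47363 USD: 33660 > 47363 is false
  destination country ∈ {BR, FR, MX}: DE is not in the set → false
  number of pieces ≤ 12: 43 ≤ 12 is false
  NOT dual-use technology: no → true
  hazmat-classified: yes → true
  gross weight ≤ 776.4 kg: 222.7 ≤ 776.4 is true
  battery watt-hours ≥ 161 Wh: 262 ≥ 161 is true
Combine:
[1.2] NOT true = false
[1] false OR false OR true = true
[2.1] NOT true = false
[2] false OR true OR true = true
[3] true OR false = true
[4.2] NOT false = true
[4] false OR true = true
[5] true OR true = true
[6.1] NOT true = false
[6.2] NOT true = false
[6.3] NOT true = false
[6] false OR false OR false = false
[root] true AND true AND true AND true AND true AND false = false
Overall: false → blocked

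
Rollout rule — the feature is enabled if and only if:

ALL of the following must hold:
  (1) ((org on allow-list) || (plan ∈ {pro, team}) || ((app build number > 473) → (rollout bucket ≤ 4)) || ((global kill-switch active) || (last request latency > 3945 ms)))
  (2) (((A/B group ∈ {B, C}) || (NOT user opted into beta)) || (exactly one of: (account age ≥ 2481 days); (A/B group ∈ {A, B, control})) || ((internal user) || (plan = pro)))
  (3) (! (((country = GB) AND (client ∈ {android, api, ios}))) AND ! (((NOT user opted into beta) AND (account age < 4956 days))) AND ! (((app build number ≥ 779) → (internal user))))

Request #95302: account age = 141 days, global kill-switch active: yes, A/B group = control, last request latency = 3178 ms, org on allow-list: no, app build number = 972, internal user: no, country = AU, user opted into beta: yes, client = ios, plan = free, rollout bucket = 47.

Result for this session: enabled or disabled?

Enabled

Atomic conditions:
  org on allow-list: no → false
  plan ∈ {pro, team}: free is not in the set → false
  app build number > 473: 972 > 473 is true
  rollout bucket ≤ 4: 47 ≤ 4 is false
  global kill-switch active: yes → true
  last request latency > 3945 ms: 3178 > 3945 is false
  A/B group ∈ {B, C}: control is not in the set → false
  NOT user opted into beta: yes → false
  account age ≥ 2481 days: 141 ≥ 2481 is false
  A/B group ∈ {A, B, control}: control is in the set → true
  internal user: no → false
  plan = pro: free == pro is false
  country = GB: AU == GB is false
  client ∈ {android, api, ios}: ios is in the set → true
  account age < 4956 days: 141 < 4956 is true
  app build number ≥ 779: 972 ≥ 779 is true
Combine:
[1.3] true → false = false
[1.4] true OR false = true
[1] false OR false OR false OR true = true
[2.1] false OR false = false
[2.2] exactly-one(false, true) = true
[2.3] false OR false = false
[2] false OR true OR false = true
[3.1.1] false AND true = false
[3.1] NOT false = true
[3.2.1] false AND true = false
[3.2] NOT false = true
[3.3.1] true → false = false
[3.3] NOT false = true
[3] true AND true AND true = true
[root] true AND true AND true = true
Overall: true → enabled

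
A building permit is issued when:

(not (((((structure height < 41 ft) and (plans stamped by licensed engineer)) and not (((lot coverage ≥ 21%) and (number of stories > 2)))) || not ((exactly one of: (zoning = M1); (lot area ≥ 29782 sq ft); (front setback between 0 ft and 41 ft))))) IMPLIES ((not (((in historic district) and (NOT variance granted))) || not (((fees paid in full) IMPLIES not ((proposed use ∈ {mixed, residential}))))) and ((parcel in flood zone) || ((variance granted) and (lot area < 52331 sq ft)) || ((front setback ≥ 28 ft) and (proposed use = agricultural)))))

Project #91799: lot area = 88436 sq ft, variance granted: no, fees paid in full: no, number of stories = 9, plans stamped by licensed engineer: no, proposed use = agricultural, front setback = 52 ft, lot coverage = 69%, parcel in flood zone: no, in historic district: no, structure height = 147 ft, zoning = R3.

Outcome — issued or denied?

Issued

Atomic conditions:
  structure height < 41 ft: 147 < 41 is false
  plans stamped by licensed engineer: no → false
  lot coverage ≥ 21%: 69 ≥ 21 is true
  number of stories > 2: 9 > 2 is true
  zoning = M1: R3 == M1 is false
  lot area ≥ 29782 sq ft: 88436 ≥ 29782 is true
  front setback between 0 ft and 41 ft: 52 in [0, 41] is false
  in historic district: no → false
  NOT variance granted: no → true
  fees paid in full: no → false
  proposed use ∈ {mixed, residential}: agricultural is not in the set → false
  parcel in flood zone: no → false
  variance granted: no → false
  lot area < 52331 sq ft: 88436 < 52331 is false
  front setback ≥ 28 ft: 52 ≥ 28 is true
  proposed use = agricultural: agricultural == agricultural is true
Combine:
[1.1.1.1] false AND false = false
[1.1.1.2.1] true AND true = true
[1.1.1.2] NOT true = false
[1.1.1] false AND false = false
[1.1.2.1] exactly-one(false, true, false) = true
[1.1.2] NOT true = false
[1.1] false OR false = false
[1] NOT false = true
[2.1.1.1] false AND true = false
[2.1.1] NOT false = true
[2.1.2.1.2] NOT false = true
[2.1.2.1] false → true (antecedent false ⇒ implication holds) = true
[2.1.2] NOT true = false
[2.1] true OR false = true
[2.2.2] false AND false = false
[2.2.3] true AND true = true
[2.2] false OR false OR true = true
[2] true AND true = true
[root] true → true = true
Overall: true → issued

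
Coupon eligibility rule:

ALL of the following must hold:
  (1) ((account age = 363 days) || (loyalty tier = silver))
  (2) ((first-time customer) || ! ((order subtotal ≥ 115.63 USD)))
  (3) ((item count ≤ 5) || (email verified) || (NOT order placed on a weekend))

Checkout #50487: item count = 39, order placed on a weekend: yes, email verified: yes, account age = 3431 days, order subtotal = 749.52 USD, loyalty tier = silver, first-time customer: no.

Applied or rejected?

Atomic conditions:
  account age = 363 days: 3431 == 363 is false
  loyalty tier = silver: silver == silver is true
  first-time customer: no → false
  order subtotal ≥ 115.63 USD: 749.52 ≥ 115.63 is true
  item count ≤ 5: 39 ≤ 5 is false
  email verified: yes → true
  NOT order placed on a weekend: yes → false
Combine:
[1] false OR true = true
[2.2] NOT true = false
[2] false OR false = false
[3] false OR true OR false = true
[root] true AND false AND true = false
Overall: false → rejected

Rejected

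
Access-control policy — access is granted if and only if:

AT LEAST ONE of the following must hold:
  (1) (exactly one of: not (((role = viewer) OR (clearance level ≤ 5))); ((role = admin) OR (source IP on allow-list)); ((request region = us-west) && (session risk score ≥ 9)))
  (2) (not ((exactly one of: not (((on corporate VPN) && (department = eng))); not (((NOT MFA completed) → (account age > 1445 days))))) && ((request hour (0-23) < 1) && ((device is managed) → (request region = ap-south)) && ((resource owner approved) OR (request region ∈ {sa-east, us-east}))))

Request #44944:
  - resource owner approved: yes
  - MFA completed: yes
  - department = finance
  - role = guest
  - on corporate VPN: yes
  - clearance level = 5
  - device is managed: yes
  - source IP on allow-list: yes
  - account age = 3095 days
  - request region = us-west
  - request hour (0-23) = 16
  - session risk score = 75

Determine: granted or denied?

Atomic conditions:
  role = viewer: guest == viewer is false
  clearance level ≤ 5: 5 ≤ 5 is true
  role = admin: guest == admin is false
  source IP on allow-list: yes → true
  request region = us-west: us-west == us-west is true
  session risk score ≥ 9: 75 ≥ 9 is true
  on corporate VPN: yes → true
  department = eng: finance == eng is false
  NOT MFA completed: yes → false
  account age > 1445 days: 3095 > 1445 is true
  request hour (0-23) < 1: 16 < 1 is false
  device is managed: yes → true
  request region = ap-south: us-west == ap-south is false
  resource owner approved: yes → true
  request region ∈ {sa-east, us-east}: us-west is not in the set → false
Combine:
[1.1.1] false OR true = true
[1.1] NOT true = false
[1.2] false OR true = true
[1.3] true AND true = true
[1] exactly-one(false, true, true) = false
[2.1.1.1.1] true AND false = false
[2.1.1.1] NOT false = true
[2.1.1.2.1] false → true (antecedent false ⇒ implication holds) = true
[2.1.1.2] NOT true = false
[2.1.1] exactly-one(true, false) = true
[2.1] NOT true = false
[2.2.2] true → false = false
[2.2.3] true OR false = true
[2.2] false AND false AND true = false
[2] false AND false = false
[root] false OR false = false
Overall: false → denied

Denied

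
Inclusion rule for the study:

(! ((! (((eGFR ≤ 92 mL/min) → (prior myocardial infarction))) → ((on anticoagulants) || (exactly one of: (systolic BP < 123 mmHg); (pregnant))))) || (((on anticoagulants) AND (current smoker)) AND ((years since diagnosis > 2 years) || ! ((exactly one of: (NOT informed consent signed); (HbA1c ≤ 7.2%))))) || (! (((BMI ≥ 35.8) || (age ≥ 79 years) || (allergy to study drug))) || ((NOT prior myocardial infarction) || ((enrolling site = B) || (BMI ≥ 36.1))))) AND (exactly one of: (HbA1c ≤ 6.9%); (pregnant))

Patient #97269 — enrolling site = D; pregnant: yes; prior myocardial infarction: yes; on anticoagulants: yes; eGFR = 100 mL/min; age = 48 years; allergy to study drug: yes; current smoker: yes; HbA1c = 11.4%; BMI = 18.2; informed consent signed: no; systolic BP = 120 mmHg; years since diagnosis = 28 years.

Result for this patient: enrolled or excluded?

Enrolled

Atomic conditions:
  eGFR ≤ 92 mL/min: 100 ≤ 92 is false
  prior myocardial infarction: yes → true
  on anticoagulants: yes → true
  systolic BP < 123 mmHg: 120 < 123 is true
  pregnant: yes → true
  current smoker: yes → true
  years since diagnosis > 2 years: 28 > 2 is true
  NOT informed consent signed: no → true
  HbA1c ≤ 7.2%: 11.4 ≤ 7.2 is false
  BMI ≥ 35.8: 18.2 ≥ 35.8 is false
  age ≥ 79 years: 48 ≥ 79 is false
  allergy to study drug: yes → true
  NOT prior myocardial infarction: yes → false
  enrolling site = B: D == B is false
  BMI ≥ 36.1: 18.2 ≥ 36.1 is false
  HbA1c ≤ 6.9%: 11.4 ≤ 6.9 is false
Combine:
[1.1.1.1.1] false → true (antecedent false ⇒ implication holds) = true
[1.1.1.1] NOT true = false
[1.1.1.2.2] exactly-one(true, true) = false
[1.1.1.2] true OR false = true
[1.1.1] false → true (antecedent false ⇒ implication holds) = true
[1.1] NOT true = false
[1.2.1] true AND true = true
[1.2.2.2.1] exactly-one(true, false) = true
[1.2.2.2] NOT true = false
[1.2.2] true OR false = true
[1.2] true AND true = true
[1.3.1.1] false OR false OR true = true
[1.3.1] NOT true = false
[1.3.2.2] false OR false = false
[1.3.2] false OR false = false
[1.3] false OR false = false
[1] false OR true OR false = true
[2] exactly-one(false, true) = true
[root] true AND true = true
Overall: true → enrolled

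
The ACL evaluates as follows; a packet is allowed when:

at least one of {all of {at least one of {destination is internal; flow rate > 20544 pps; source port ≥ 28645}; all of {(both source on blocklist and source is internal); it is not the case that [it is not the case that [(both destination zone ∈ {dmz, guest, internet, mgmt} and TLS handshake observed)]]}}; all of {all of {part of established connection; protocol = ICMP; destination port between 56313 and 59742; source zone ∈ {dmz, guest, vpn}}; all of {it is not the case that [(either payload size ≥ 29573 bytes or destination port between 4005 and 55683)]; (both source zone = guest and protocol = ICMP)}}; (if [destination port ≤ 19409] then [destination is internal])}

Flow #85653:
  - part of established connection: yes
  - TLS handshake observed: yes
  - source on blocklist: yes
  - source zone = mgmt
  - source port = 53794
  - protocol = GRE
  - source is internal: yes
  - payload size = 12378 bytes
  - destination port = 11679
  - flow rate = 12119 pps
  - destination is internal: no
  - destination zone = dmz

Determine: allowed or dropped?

Allowed

Atomic conditions:
  destination is internal: no → false
  flow rate > 20544 pps: 12119 > 20544 is false
  source port ≥ 28645: 53794 ≥ 28645 is true
  source on blocklist: yes → true
  source is internal: yes → true
  destination zone ∈ {dmz, guest, internet, mgmt}: dmz is in the set → true
  TLS handshake observed: yes → true
  part of established connection: yes → true
  protocol = ICMP: GRE == ICMP is false
  destination port between 56313 and 59742: 11679 in [56313, 59742] is false
  source zone ∈ {dmz, guest, vpn}: mgmt is not in the set → false
  payload size ≥ 29573 bytes: 12378 ≥ 29573 is false
  destination port between 4005 and 55683: 11679 in [4005, 55683] is true
  source zone = guest: mgmt == guest is false
  destination port ≤ 19409: 11679 ≤ 19409 is true
Combine:
[1.1] false OR false OR true = true
[1.2.1] true AND true = true
[1.2.2.1.1] true AND true = true
[1.2.2.1] NOT true = false
[1.2.2] NOT false = true
[1.2] true AND true = true
[1] true AND true = true
[2.1] true AND false AND false AND false = false
[2.2.1.1] false OR true = true
[2.2.1] NOT true = false
[2.2.2] false AND false = false
[2.2] false AND false = false
[2] false AND false = false
[3] true → false = false
[root] true OR false OR false = true
Overall: true → allowed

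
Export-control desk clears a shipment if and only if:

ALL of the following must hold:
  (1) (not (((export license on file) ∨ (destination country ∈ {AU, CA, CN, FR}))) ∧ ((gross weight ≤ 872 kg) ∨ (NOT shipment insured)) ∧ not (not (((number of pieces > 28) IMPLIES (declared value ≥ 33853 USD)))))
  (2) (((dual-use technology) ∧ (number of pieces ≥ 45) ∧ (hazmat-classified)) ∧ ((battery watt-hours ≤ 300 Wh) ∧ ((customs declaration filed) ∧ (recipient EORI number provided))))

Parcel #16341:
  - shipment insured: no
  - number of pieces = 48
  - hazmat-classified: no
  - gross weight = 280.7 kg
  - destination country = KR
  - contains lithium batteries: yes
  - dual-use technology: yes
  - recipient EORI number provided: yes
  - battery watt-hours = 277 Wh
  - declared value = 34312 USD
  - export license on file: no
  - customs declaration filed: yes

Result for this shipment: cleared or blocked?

Atomic conditions:
  export license on file: no → false
  destination country ∈ {AU, CA, CN, FR}: KR is not in the set → false
  gross weight ≤ 872 kg: 280.7 ≤ 872 is true
  NOT shipment insured: no → true
  number of pieces > 28: 48 > 28 is true
  declared value ≥ 33853 USD: 34312 ≥ 33853 is true
  dual-use technology: yes → true
  number of pieces ≥ 45: 48 ≥ 45 is true
  hazmat-classified: no → false
  battery watt-hours ≤ 300 Wh: 277 ≤ 300 is true
  customs declaration filed: yes → true
  recipient EORI number provided: yes → true
Combine:
[1.1.1] false OR false = false
[1.1] NOT false = true
[1.2] true OR true = true
[1.3.1.1] true → true = true
[1.3.1] NOT true = false
[1.3] NOT false = true
[1] true AND true AND true = true
[2.1] true AND true AND false = false
[2.2.2] true AND true = true
[2.2] true AND true = true
[2] false AND true = false
[root] true AND false = false
Overall: false → blocked

Blocked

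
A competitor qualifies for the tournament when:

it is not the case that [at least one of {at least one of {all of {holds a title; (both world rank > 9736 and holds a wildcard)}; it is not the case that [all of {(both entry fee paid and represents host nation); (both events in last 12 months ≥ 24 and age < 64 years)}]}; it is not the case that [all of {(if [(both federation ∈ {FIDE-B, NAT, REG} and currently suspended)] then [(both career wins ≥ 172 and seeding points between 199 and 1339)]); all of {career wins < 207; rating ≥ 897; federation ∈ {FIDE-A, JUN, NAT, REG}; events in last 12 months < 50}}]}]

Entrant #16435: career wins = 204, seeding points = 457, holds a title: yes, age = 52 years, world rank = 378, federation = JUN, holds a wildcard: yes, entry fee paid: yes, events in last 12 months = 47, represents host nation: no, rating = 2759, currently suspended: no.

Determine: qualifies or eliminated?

Atomic conditions:
  holds a title: yes → true
  world rank > 9736: 378 > 9736 is false
  holds a wildcard: yes → true
  entry fee paid: yes → true
  represents host nation: no → false
  events in last 12 months ≥ 24: 47 ≥ 24 is true
  age < 64 years: 52 < 64 is true
  federation ∈ {FIDE-B, NAT, REG}: JUN is not in the set → false
  currently suspended: no → false
  career wins ≥ 172: 204 ≥ 172 is true
  seeding points between 199 and 1339: 457 in [199, 1339] is true
  career wins < 207: 204 < 207 is true
  rating ≥ 897: 2759 ≥ 897 is true
  federation ∈ {FIDE-A, JUN, NAT, REG}: JUN is in the set → true
  events in last 12 months < 50: 47 < 50 is true
Combine:
[1.1.1.2] false AND true = false
[1.1.1] true AND false = false
[1.1.2.1.1] true AND false = false
[1.1.2.1.2] true AND true = true
[1.1.2.1] false AND true = false
[1.1.2] NOT false = true
[1.1] false OR true = true
[1.2.1.1.1] false AND false = false
[1.2.1.1.2] true AND true = true
[1.2.1.1] false → true (antecedent false ⇒ implication holds) = true
[1.2.1.2] true AND true AND true AND true = true
[1.2.1] true AND true = true
[1.2] NOT true = false
[1] true OR false = true
[root] NOT true = false
Overall: false → eliminated

Eliminated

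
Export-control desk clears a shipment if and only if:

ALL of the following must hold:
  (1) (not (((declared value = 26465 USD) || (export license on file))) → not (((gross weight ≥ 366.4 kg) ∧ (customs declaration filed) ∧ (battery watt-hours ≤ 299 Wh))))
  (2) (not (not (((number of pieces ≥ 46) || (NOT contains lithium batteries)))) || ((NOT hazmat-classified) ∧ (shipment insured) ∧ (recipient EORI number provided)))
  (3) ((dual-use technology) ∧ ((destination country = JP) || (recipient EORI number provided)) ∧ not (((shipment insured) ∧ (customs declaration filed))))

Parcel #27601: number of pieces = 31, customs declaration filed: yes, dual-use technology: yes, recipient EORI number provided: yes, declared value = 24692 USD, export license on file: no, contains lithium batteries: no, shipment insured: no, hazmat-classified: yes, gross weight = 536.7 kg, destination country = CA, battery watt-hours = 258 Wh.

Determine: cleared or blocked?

Atomic conditions:
  declared value = 26465 USD: 24692 == 26465 is false
  export license on file: no → false
  gross weight ≥ 366.4 kg: 536.7 ≥ 366.4 is true
  customs declaration filed: yes → true
  battery watt-hours ≤ 299 Wh: 258 ≤ 299 is true
  number of pieces ≥ 46: 31 ≥ 46 is false
  NOT contains lithium batteries: no → true
  NOT hazmat-classified: yes → false
  shipment insured: no → false
  recipient EORI number provided: yes → true
  dual-use technology: yes → true
  destination country = JP: CA == JP is false
Combine:
[1.1.1] false OR false = false
[1.1] NOT false = true
[1.2.1] true AND true AND true = true
[1.2] NOT true = false
[1] true → false = false
[2.1.1.1] false OR true = true
[2.1.1] NOT true = false
[2.1] NOT false = true
[2.2] false AND false AND true = false
[2] true OR false = true
[3.2] false OR true = true
[3.3.1] false AND true = false
[3.3] NOT false = true
[3] true AND true AND true = true
[root] false AND true AND true = false
Overall: false → blocked

Blocked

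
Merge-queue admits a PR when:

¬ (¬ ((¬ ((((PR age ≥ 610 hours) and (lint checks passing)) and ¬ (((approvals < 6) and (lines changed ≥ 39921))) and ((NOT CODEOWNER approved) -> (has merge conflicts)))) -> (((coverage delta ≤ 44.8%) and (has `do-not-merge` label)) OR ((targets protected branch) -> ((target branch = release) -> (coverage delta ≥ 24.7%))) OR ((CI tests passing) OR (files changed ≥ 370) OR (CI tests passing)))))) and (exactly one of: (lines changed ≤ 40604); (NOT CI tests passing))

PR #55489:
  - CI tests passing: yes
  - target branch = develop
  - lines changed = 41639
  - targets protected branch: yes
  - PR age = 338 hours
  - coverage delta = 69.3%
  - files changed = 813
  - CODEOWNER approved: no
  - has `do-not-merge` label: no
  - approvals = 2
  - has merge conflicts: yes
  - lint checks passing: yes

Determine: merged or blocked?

Blocked

Atomic conditions:
  PR age ≥ 610 hours: 338 ≥ 610 is false
  lint checks passing: yes → true
  approvals < 6: 2 < 6 is true
  lines changed ≥ 39921: 41639 ≥ 39921 is true
  NOT CODEOWNER approved: no → true
  has merge conflicts: yes → true
  coverage delta ≤ 44.8%: 69.3 ≤ 44.8 is false
  has `do-not-merge` label: no → false
  targets protected branch: yes → true
  target branch = release: develop == release is false
  coverage delta ≥ 24.7%: 69.3 ≥ 24.7 is true
  CI tests passing: yes → true
  files changed ≥ 370: 813 ≥ 370 is true
  lines changed ≤ 40604: 41639 ≤ 40604 is false
  NOT CI tests passing: yes → false
Combine:
[1.1.1.1.1.1] false AND true = false
[1.1.1.1.1.2.1] true AND true = true
[1.1.1.1.1.2] NOT true = false
[1.1.1.1.1.3] true → true = true
[1.1.1.1.1] false AND false AND true = false
[1.1.1.1] NOT false = true
[1.1.1.2.1] false AND false = false
[1.1.1.2.2.2] false → true (antecedent false ⇒ implication holds) = true
[1.1.1.2.2] true → true = true
[1.1.1.2.3] true OR true OR true = true
[1.1.1.2] false OR true OR true = true
[1.1.1] true → true = true
[1.1] NOT true = false
[1] NOT false = true
[2] exactly-one(false, false) = false
[root] true AND false = false
Overall: false → blocked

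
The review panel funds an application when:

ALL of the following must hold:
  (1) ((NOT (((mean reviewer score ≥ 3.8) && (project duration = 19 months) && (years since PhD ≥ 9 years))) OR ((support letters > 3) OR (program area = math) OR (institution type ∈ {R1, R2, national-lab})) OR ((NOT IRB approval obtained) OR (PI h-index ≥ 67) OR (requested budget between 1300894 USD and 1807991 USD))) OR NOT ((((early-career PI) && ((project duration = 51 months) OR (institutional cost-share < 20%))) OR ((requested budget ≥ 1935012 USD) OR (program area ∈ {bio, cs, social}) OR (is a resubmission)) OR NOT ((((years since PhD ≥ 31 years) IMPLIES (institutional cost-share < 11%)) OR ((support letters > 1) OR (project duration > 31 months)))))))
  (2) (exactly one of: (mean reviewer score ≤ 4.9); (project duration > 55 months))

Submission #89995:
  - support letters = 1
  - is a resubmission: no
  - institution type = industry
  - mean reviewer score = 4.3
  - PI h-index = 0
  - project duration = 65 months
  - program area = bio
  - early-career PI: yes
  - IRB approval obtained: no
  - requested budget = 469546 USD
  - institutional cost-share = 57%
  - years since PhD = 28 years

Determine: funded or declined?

Declined

Atomic conditions:
  mean reviewer score ≥ 3.8: 4.3 ≥ 3.8 is true
  project duration = 19 months: 65 == 19 is false
  years since PhD ≥ 9 years: 28 ≥ 9 is true
  support letters > 3: 1 > 3 is false
  program area = math: bio == math is false
  institution type ∈ {R1, R2, national-lab}: industry is not in the set → false
  NOT IRB approval obtained: no → true
  PI h-index ≥ 67: 0 ≥ 67 is false
  requested budget between 1300894 USD and 1807991 USD: 469546 in [1300894, 1807991] is false
  early-career PI: yes → true
  project duration = 51 months: 65 == 51 is false
  institutional cost-share < 20%: 57 < 20 is false
  requested budget ≥ 1935012 USD: 469546 ≥ 1935012 is false
  program area ∈ {bio, cs, social}: bio is in the set → true
  is a resubmission: no → false
  years since PhD ≥ 31 years: 28 ≥ 31 is false
  institutional cost-share < 11%: 57 < 11 is false
  support letters > 1: 1 > 1 is false
  project duration > 31 months: 65 > 31 is true
  mean reviewer score ≤ 4.9: 4.3 ≤ 4.9 is true
  project duration > 55 months: 65 > 55 is true
Combine:
[1.1.1.1] true AND false AND true = false
[1.1.1] NOT false = true
[1.1.2] false OR false OR false = false
[1.1.3] true OR false OR false = true
[1.1] true OR false OR true = true
[1.2.1.1.2] false OR false = false
[1.2.1.1] true AND false = false
[1.2.1.2] false OR true OR false = true
[1.2.1.3.1.1] false → false (antecedent false ⇒ implication holds) = true
[1.2.1.3.1.2] false OR true = true
[1.2.1.3.1] true OR true = true
[1.2.1.3] NOT true = false
[1.2.1] false OR true OR false = true
[1.2] NOT true = false
[1] true OR false = true
[2] exactly-one(true, true) = false
[root] true AND false = false
Overall: false → declined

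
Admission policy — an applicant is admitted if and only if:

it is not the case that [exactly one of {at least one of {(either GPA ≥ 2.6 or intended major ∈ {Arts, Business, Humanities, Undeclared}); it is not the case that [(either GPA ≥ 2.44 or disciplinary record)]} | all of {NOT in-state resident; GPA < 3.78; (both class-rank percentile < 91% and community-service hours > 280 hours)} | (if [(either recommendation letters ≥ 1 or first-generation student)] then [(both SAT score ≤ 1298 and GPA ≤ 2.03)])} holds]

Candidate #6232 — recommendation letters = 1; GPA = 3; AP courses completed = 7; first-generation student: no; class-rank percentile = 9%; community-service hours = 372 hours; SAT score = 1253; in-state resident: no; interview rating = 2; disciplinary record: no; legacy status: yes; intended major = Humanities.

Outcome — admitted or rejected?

Admitted

Atomic conditions:
  GPA ≥ 2.6: 3 ≥ 2.6 is true
  intended major ∈ {Arts, Business, Humanities, Undeclared}: Humanities is in the set → true
  GPA ≥ 2.44: 3 ≥ 2.44 is true
  disciplinary record: no → false
  NOT in-state resident: no → true
  GPA < 3.78: 3 < 3.78 is true
  class-rank percentile < 91%: 9 < 91 is true
  community-service hours > 280 hours: 372 > 280 is true
  recommendation letters ≥ 1: 1 ≥ 1 is true
  first-generation student: no → false
  SAT score ≤ 1298: 1253 ≤ 1298 is true
  GPA ≤ 2.03: 3 ≤ 2.03 is false
Combine:
[1.1.1] true OR true = true
[1.1.2.1] true OR false = true
[1.1.2] NOT true = false
[1.1] true OR false = true
[1.2.3] true AND true = true
[1.2] true AND true AND true = true
[1.3.1] true OR false = true
[1.3.2] true AND false = false
[1.3] true → false = false
[1] exactly-one(true, true, false) = false
[root] NOT false = true
Overall: true → admitted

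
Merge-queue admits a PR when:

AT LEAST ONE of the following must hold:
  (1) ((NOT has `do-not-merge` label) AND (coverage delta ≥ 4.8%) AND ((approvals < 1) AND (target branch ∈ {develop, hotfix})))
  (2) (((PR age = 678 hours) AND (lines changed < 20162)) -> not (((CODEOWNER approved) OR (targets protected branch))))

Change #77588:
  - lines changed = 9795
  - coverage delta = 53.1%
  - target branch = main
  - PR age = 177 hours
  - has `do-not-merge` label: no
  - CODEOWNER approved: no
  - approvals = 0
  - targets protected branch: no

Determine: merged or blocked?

Merged

Atomic conditions:
  NOT has `do-not-merge` label: no → true
  coverage delta ≥ 4.8%: 53.1 ≥ 4.8 is true
  approvals < 1: 0 < 1 is true
  target branch ∈ {develop, hotfix}: main is not in the set → false
  PR age = 678 hours: 177 == 678 is false
  lines changed < 20162: 9795 < 20162 is true
  CODEOWNER approved: no → false
  targets protected branch: no → false
Combine:
[1.3] true AND false = false
[1] true AND true AND false = false
[2.1] false AND true = false
[2.2.1] false OR false = false
[2.2] NOT false = true
[2] false → true (antecedent false ⇒ implication holds) = true
[root] false OR true = true
Overall: true → merged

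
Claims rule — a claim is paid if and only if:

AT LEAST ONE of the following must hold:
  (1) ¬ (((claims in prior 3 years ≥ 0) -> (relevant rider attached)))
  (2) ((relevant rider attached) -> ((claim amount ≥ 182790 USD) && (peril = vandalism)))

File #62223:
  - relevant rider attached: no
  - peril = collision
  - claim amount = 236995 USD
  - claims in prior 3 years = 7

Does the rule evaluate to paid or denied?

Paid

Atomic conditions:
  claims in prior 3 years ≥ 0: 7 ≥ 0 is true
  relevant rider attached: no → false
  claim amount ≥ 182790 USD: 236995 ≥ 182790 is true
  peril = vandalism: collision == vandalism is false
Combine:
[1.1] true → false = false
[1] NOT false = true
[2.2] true AND false = false
[2] false → false (antecedent false ⇒ implication holds) = true
[root] true OR true = true
Overall: true → paid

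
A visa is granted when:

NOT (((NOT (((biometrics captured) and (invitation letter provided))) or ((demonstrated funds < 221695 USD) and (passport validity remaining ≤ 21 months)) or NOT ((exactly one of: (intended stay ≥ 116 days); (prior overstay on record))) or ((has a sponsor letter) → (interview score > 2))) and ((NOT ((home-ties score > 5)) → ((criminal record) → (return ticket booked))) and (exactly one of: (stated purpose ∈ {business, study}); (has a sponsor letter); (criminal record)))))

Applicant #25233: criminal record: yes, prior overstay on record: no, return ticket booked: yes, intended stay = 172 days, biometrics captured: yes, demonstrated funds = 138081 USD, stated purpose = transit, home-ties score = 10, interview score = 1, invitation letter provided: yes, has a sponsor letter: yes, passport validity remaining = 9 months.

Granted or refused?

Granted

Atomic conditions:
  biometrics captured: yes → true
  invitation letter provided: yes → true
  demonstrated funds < 221695 USD: 138081 < 221695 is true
  passport validity remaining ≤ 21 months: 9 ≤ 21 is true
  intended stay ≥ 116 days: 172 ≥ 116 is true
  prior overstay on record: no → false
  has a sponsor letter: yes → true
  interview score > 2: 1 > 2 is false
  home-ties score > 5: 10 > 5 is true
  criminal record: yes → true
  return ticket booked: yes → true
  stated purpose ∈ {business, study}: transit is not in the set → false
Combine:
[1.1.1.1] true AND true = true
[1.1.1] NOT true = false
[1.1.2] true AND true = true
[1.1.3.1] exactly-one(true, false) = true
[1.1.3] NOT true = false
[1.1.4] true → false = false
[1.1] false OR true OR false OR false = true
[1.2.1.1] NOT true = false
[1.2.1.2] true → true = true
[1.2.1] false → true (antecedent false ⇒ implication holds) = true
[1.2.2] exactly-one(false, true, true) = false
[1.2] true AND false = false
[1] true AND false = false
[root] NOT false = true
Overall: true → granted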